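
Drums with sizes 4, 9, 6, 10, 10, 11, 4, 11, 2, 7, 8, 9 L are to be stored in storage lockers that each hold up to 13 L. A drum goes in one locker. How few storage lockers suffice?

Total = 11 + 11 + 10 + 10 + 9 + 9 + 8 + 7 + 6 + 4 + 4 + 2 = 91 L.
Lower bound: ⌈91/13⌉ = 7 storage lockers.
Also, 8 drums each exceed 13/2 L, and no two of those can share a locker, so at least 8 storage lockers are needed.
A packing using 8 storage lockers:
  locker 1: 11 + 2 = 13
  locker 2: 11 = 11
  locker 3: 10 = 10
  locker 4: 10 = 10
  locker 5: 9 + 4 = 13
  locker 6: 9 + 4 = 13
  locker 7: 8 = 8
  locker 8: 7 + 6 = 13
This matches the lower bound, so 8 is optimal.

8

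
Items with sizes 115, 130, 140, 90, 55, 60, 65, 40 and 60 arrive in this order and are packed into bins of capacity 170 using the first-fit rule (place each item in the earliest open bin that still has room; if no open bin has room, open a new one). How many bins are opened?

5

  115 → bin 1 (new)  [load 115/170]
  130 → bin 2 (new)  [load 130/170]
  140 → bin 3 (new)  [load 140/170]
  90 → bin 4 (new)  [load 90/170]
  55 → bin 1  [load 170/170]
  60 → bin 4  [load 150/170]
  65 → bin 5 (new)  [load 65/170]
  40 → bin 2  [load 170/170]
  60 → bin 5  [load 125/170]
5 bins opened.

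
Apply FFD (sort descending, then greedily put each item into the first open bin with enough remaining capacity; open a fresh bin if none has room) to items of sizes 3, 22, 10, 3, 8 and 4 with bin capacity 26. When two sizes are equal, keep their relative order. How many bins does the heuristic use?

Sorted descending: 22, 10, 8, 4, 3, 3.
  22 → bin 1 (new)  [load 22/26]
  10 → bin 2 (new)  [load 10/26]
  8 → bin 2  [load 18/26]
  4 → bin 1  [load 26/26]
  3 → bin 2  [load 21/26]
  3 → bin 2  [load 24/26]
2 bins opened.

2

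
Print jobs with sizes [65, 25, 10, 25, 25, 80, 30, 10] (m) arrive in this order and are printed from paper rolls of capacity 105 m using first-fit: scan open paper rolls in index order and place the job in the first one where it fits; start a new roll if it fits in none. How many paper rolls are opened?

3

  65 → roll 1 (new)  [load 65/105]
  25 → roll 1  [load 90/105]
  10 → roll 1  [load 100/105]
  25 → roll 2 (new)  [load 25/105]
  25 → roll 2  [load 50/105]
  80 → roll 3 (new)  [load 80/105]
  30 → roll 2  [load 80/105]
  10 → roll 2  [load 90/105]
3 paper rolls opened.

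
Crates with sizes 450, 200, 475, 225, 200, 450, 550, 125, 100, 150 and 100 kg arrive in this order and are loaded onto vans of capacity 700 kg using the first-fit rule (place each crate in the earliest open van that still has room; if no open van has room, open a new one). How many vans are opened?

  450 → van 1 (new)  [load 450/700]
  200 → van 1  [load 650/700]
  475 → van 2 (new)  [load 475/700]
  225 → van 2  [load 700/700]
  200 → van 3 (new)  [load 200/700]
  450 → van 3  [load 650/700]
  550 → van 4 (new)  [load 550/700]
  125 → van 4  [load 675/700]
  100 → van 5 (new)  [load 100/700]
  150 → van 5  [load 250/700]
  100 → van 5  [load 350/700]
5 vans opened.

5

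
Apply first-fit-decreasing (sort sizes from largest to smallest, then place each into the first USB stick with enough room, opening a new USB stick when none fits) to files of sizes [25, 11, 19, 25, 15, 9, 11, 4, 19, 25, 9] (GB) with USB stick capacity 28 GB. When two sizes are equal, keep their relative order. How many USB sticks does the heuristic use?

7

Sorted descending: 25, 25, 25, 19, 19, 15, 11, 11, 9, 9, 4.
  25 → USB stick 1 (new)  [load 25/28]
  25 → USB stick 2 (new)  [load 25/28]
  25 → USB stick 3 (new)  [load 25/28]
  19 → USB stick 4 (new)  [load 19/28]
  19 → USB stick 5 (new)  [load 19/28]
  15 → USB stick 6 (new)  [load 15/28]
  11 → USB stick 6  [load 26/28]
  11 → USB stick 7 (new)  [load 11/28]
  9 → USB stick 4  [load 28/28]
  9 → USB stick 5  [load 28/28]
  4 → USB stick 7  [load 15/28]
7 USB sticks opened.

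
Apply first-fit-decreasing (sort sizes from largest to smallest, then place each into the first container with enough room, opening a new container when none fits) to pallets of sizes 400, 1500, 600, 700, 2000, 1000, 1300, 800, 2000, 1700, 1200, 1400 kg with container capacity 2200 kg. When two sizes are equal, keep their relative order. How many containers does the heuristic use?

7

Sorted descending: 2000, 2000, 1700, 1500, 1400, 1300, 1200, 1000, 800, 700, 600, 400.
  2000 → container 1 (new)  [load 2000/2200]
  2000 → container 2 (new)  [load 2000/2200]
  1700 → container 3 (new)  [load 1700/2200]
  1500 → container 4 (new)  [load 1500/2200]
  1400 → container 5 (new)  [load 1400/2200]
  1300 → container 6 (new)  [load 1300/2200]
  1200 → container 7 (new)  [load 1200/2200]
  1000 → container 7  [load 2200/2200]
  800 → container 5  [load 2200/2200]
  700 → container 4  [load 2200/2200]
  600 → container 6  [load 1900/2200]
  400 → container 3  [load 2100/2200]
7 containers opened.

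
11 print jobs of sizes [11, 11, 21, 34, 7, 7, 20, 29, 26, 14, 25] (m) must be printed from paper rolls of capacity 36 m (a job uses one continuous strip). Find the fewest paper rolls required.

6

Total = 34 + 29 + 26 + 25 + 21 + 20 + 14 + 11 + 11 + 7 + 7 = 205 m.
Lower bound: ⌈205/36⌉ = 6 paper rolls.
A packing using 6 paper rolls:
  roll 1: 34 = 34
  roll 2: 29 + 7 = 36
  roll 3: 26 + 7 = 33
  roll 4: 25 + 11 = 36
  roll 5: 21 + 14 = 35
  roll 6: 20 + 11 = 31
This matches the lower bound, so 6 is optimal.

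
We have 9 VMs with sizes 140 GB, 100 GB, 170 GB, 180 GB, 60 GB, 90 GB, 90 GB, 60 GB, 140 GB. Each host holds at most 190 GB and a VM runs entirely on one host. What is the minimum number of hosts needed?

7

Total = 180 + 170 + 140 + 140 + 100 + 90 + 90 + 60 + 60 = 1030 GB.
Lower bound: ⌈1030/190⌉ = 6 hosts.
A packing using 7 hosts:
  host 1: 180 = 180
  host 2: 170 = 170
  host 3: 140 = 140
  host 4: 140 = 140
  host 5: 100 + 90 = 190
  host 6: 90 + 60 = 150
  host 7: 60 = 60
No arrangement into 6 hosts stays within capacity, so 7 is optimal.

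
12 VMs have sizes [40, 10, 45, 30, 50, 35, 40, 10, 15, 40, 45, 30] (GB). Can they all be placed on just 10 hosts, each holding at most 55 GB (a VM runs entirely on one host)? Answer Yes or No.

A valid assignment using 9 hosts:
  host 1: 50 = 50
  host 2: 45 + 10 = 55
  host 3: 45 + 10 = 55
  host 4: 40 + 15 = 55
  host 5: 40 = 40
  host 6: 40 = 40
  host 7: 35 = 35
  host 8: 30 = 30
  host 9: 30 = 30
That uses only 9 ≤ 10, so 10 hosts are enough.

Yes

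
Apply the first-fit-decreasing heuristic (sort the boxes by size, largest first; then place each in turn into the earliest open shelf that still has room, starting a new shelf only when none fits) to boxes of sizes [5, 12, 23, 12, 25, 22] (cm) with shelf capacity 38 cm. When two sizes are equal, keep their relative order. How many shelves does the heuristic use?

3

Sorted descending: 25, 23, 22, 12, 12, 5.
  25 → shelf 1 (new)  [load 25/38]
  23 → shelf 2 (new)  [load 23/38]
  22 → shelf 3 (new)  [load 22/38]
  12 → shelf 1  [load 37/38]
  12 → shelf 2  [load 35/38]
  5 → shelf 3  [load 27/38]
3 shelves opened.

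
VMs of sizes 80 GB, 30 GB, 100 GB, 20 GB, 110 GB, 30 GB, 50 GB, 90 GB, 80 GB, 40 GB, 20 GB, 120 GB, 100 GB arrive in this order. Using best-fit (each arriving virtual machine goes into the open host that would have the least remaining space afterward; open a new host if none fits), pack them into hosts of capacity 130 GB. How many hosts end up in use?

  80 → host 1 (new)  [load 80/130]
  30 → host 1  [load 110/130]
  100 → host 2 (new)  [load 100/130]
  20 → host 1  [load 130/130]
  110 → host 3 (new)  [load 110/130]
  30 → host 2  [load 130/130]
  50 → host 4 (new)  [load 50/130]
  90 → host 5 (new)  [load 90/130]
  80 → host 4  [load 130/130]
  40 → host 5  [load 130/130]
  20 → host 3  [load 130/130]
  120 → host 6 (new)  [load 120/130]
  100 → host 7 (new)  [load 100/130]
7 hosts opened.

7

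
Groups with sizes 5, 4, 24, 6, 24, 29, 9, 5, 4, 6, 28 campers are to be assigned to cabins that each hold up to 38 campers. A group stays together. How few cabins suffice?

Total = 29 + 28 + 24 + 24 + 9 + 6 + 6 + 5 + 5 + 4 + 4 = 144 campers.
Lower bound: ⌈144/38⌉ = 4 cabins.
A packing using 4 cabins:
  cabin 1: 29 + 9 = 38
  cabin 2: 28 + 6 + 4 = 38
  cabin 3: 24 + 6 + 5 = 35
  cabin 4: 24 + 5 + 4 = 33
This matches the lower bound, so 4 is optimal.

4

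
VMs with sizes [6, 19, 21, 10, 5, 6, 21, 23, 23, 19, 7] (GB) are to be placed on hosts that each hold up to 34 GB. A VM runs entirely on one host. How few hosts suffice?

6

Total = 23 + 23 + 21 + 21 + 19 + 19 + 10 + 7 + 6 + 6 + 5 = 160 GB.
Lower bound: ⌈160/34⌉ = 5 hosts.
Also, 6 VMs each exceed 17 GB, and no two of those can share a host, so at least 6 hosts are needed.
A packing using 6 hosts:
  host 1: 23 + 10 = 33
  host 2: 23 + 7 = 30
  host 3: 21 + 6 + 6 = 33
  host 4: 21 + 5 = 26
  host 5: 19 = 19
  host 6: 19 = 19
This matches the lower bound, so 6 is optimal.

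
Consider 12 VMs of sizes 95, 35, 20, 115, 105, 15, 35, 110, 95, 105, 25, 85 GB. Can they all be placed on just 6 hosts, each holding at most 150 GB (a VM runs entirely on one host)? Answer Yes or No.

No

Total = 840 GB; ⌈840/150⌉ = 6.
7 VMs each exceed half the capacity and cannot share a host, forcing at least 7 hosts.
At least 7 hosts are required, but only 6 are allowed.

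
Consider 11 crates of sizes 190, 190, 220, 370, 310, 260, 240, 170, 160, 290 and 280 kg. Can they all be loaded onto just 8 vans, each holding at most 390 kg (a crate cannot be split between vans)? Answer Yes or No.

No

Total = 2680 kg; ⌈2680/390⌉ = 7.
The bound of 7 does not rule out 8, but exhaustive search shows no assignment into 8 vans of capacity 390 kg exists — the minimum is 9.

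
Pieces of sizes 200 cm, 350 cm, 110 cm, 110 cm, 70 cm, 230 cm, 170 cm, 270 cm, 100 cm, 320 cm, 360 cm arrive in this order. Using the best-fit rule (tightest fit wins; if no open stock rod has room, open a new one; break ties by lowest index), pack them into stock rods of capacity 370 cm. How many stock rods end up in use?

7

  200 → stock rod 1 (new)  [load 200/370]
  350 → stock rod 2 (new)  [load 350/370]
  110 → stock rod 1  [load 310/370]
  110 → stock rod 3 (new)  [load 110/370]
  70 → stock rod 3  [load 180/370]
  230 → stock rod 4 (new)  [load 230/370]
  170 → stock rod 3  [load 350/370]
  270 → stock rod 5 (new)  [load 270/370]
  100 → stock rod 5  [load 370/370]
  320 → stock rod 6 (new)  [load 320/370]
  360 → stock rod 7 (new)  [load 360/370]
7 stock rods opened.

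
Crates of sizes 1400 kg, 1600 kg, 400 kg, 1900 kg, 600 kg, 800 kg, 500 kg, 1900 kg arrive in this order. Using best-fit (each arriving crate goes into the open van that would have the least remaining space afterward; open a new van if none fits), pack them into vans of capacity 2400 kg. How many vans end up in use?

5

  1400 → van 1 (new)  [load 1400/2400]
  1600 → van 2 (new)  [load 1600/2400]
  400 → van 2  [load 2000/2400]
  1900 → van 3 (new)  [load 1900/2400]
  600 → van 1  [load 2000/2400]
  800 → van 4 (new)  [load 800/2400]
  500 → van 3  [load 2400/2400]
  1900 → van 5 (new)  [load 1900/2400]
5 vans opened.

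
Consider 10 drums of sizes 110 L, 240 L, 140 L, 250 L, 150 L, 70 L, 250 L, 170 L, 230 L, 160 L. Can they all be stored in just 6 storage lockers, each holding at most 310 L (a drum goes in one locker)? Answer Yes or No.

Total = 1770 L; ⌈1770/310⌉ = 6.
The bound of 6 does not rule out 6, but exhaustive search shows no assignment into 6 storage lockers of capacity 310 L exists — the minimum is 7.

No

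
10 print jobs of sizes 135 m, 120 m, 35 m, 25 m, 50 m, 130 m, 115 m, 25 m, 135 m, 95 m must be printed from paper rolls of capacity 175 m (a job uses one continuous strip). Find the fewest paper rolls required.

6

Total = 135 + 135 + 130 + 120 + 115 + 95 + 50 + 35 + 25 + 25 = 865 m.
Lower bound: ⌈865/175⌉ = 5 paper rolls.
Also, 6 print jobs each exceed 175/2 m, and no two of those can share a roll, so at least 6 paper rolls are needed.
A packing using 6 paper rolls:
  roll 1: 135 + 35 = 170
  roll 2: 135 + 25 = 160
  roll 3: 130 + 25 = 155
  roll 4: 120 + 50 = 170
  roll 5: 115 = 115
  roll 6: 95 = 95
This matches the lower bound, so 6 is optimal.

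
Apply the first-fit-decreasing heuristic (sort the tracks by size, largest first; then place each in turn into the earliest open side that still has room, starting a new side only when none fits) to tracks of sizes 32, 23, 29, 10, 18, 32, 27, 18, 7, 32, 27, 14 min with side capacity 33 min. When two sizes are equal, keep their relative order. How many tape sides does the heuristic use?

9

Sorted descending: 32, 32, 32, 29, 27, 27, 23, 18, 18, 14, 10, 7.
  32 → side 1 (new)  [load 32/33]
  32 → side 2 (new)  [load 32/33]
  32 → side 3 (new)  [load 32/33]
  29 → side 4 (new)  [load 29/33]
  27 → side 5 (new)  [load 27/33]
  27 → side 6 (new)  [load 27/33]
  23 → side 7 (new)  [load 23/33]
  18 → side 8 (new)  [load 18/33]
  18 → side 9 (new)  [load 18/33]
  14 → side 8  [load 32/33]
  10 → side 7  [load 33/33]
  7 → side 9  [load 25/33]
9 tape sides opened.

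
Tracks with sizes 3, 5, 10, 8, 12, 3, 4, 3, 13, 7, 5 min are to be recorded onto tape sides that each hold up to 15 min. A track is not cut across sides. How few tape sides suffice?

5

Total = 13 + 12 + 10 + 8 + 7 + 5 + 5 + 4 + 3 + 3 + 3 = 73 min.
Lower bound: ⌈73/15⌉ = 5 tape sides.
A packing using 5 tape sides:
  side 1: 13 = 13
  side 2: 12 + 3 = 15
  side 3: 10 + 5 = 15
  side 4: 8 + 7 = 15
  side 5: 5 + 4 + 3 + 3 = 15
This matches the lower bound, so 5 is optimal.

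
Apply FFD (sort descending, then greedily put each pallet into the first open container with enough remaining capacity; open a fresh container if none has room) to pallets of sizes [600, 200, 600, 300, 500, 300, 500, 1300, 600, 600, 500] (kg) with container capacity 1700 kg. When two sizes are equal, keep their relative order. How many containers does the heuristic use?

Sorted descending: 1300, 600, 600, 600, 600, 500, 500, 500, 300, 300, 200.
  1300 → container 1 (new)  [load 1300/1700]
  600 → container 2 (new)  [load 600/1700]
  600 → container 2  [load 1200/1700]
  600 → container 3 (new)  [load 600/1700]
  600 → container 3  [load 1200/1700]
  500 → container 2  [load 1700/1700]
  500 → container 3  [load 1700/1700]
  500 → container 4 (new)  [load 500/1700]
  300 → container 1  [load 1600/1700]
  300 → container 4  [load 800/1700]
  200 → container 4  [load 1000/1700]
4 containers opened.

4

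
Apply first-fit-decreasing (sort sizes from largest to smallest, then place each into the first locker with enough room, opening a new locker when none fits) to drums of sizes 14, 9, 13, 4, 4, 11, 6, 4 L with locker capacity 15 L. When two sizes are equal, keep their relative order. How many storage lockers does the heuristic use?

Sorted descending: 14, 13, 11, 9, 6, 4, 4, 4.
  14 → locker 1 (new)  [load 14/15]
  13 → locker 2 (new)  [load 13/15]
  11 → locker 3 (new)  [load 11/15]
  9 → locker 4 (new)  [load 9/15]
  6 → locker 4  [load 15/15]
  4 → locker 3  [load 15/15]
  4 → locker 5 (new)  [load 4/15]
  4 → locker 5  [load 8/15]
5 storage lockers opened.

5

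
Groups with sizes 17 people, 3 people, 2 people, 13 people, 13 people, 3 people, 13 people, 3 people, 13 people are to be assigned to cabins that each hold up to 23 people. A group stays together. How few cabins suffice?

5

Total = 17 + 13 + 13 + 13 + 13 + 3 + 3 + 3 + 2 = 80 people.
Lower bound: ⌈80/23⌉ = 4 cabins.
Also, 5 groups each exceed 23/2 people, and no two of those can share a cabin, so at least 5 cabins are needed.
A packing using 5 cabins:
  cabin 1: 17 + 3 + 3 = 23
  cabin 2: 13 + 3 + 2 = 18
  cabin 3: 13 = 13
  cabin 4: 13 = 13
  cabin 5: 13 = 13
This matches the lower bound, so 5 is optimal.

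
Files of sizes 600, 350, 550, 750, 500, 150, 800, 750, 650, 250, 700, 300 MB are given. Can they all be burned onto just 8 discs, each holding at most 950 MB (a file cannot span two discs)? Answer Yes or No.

A valid assignment using 8 discs:
  disc 1: 800 + 150 = 950
  disc 2: 750 = 750
  disc 3: 750 = 750
  disc 4: 700 + 250 = 950
  disc 5: 650 + 300 = 950
  disc 6: 600 + 350 = 950
  disc 7: 550 = 550
  disc 8: 500 = 500
Every load is within 950 MB, so 8 discs suffice.

Yes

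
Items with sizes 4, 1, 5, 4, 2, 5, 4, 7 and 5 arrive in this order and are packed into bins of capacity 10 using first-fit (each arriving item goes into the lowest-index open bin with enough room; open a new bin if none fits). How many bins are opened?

4

  4 → bin 1 (new)  [load 4/10]
  1 → bin 1  [load 5/10]
  5 → bin 1  [load 10/10]
  4 → bin 2 (new)  [load 4/10]
  2 → bin 2  [load 6/10]
  5 → bin 3 (new)  [load 5/10]
  4 → bin 2  [load 10/10]
  7 → bin 4 (new)  [load 7/10]
  5 → bin 3  [load 10/10]
4 bins opened.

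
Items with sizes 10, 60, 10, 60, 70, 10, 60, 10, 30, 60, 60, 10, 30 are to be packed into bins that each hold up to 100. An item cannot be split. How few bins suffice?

Total = 70 + 60 + 60 + 60 + 60 + 60 + 30 + 30 + 10 + 10 + 10 + 10 + 10 = 480.
Lower bound: ⌈480/100⌉ = 5 bins.
Also, 6 items each exceed 50, and no two of those can share a bin, so at least 6 bins are needed.
A packing using 6 bins:
  bin 1: 70 + 30 = 100
  bin 2: 60 + 30 + 10 = 100
  bin 3: 60 + 10 + 10 + 10 + 10 = 100
  bin 4: 60 = 60
  bin 5: 60 = 60
  bin 6: 60 = 60
This matches the lower bound, so 6 is optimal.

6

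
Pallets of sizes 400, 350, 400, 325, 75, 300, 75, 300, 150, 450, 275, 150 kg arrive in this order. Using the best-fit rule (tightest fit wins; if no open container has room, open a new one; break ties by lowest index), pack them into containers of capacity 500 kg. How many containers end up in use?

8

  400 → container 1 (new)  [load 400/500]
  350 → container 2 (new)  [load 350/500]
  400 → container 3 (new)  [load 400/500]
  325 → container 4 (new)  [load 325/500]
  75 → container 1  [load 475/500]
  300 → container 5 (new)  [load 300/500]
  75 → container 3  [load 475/500]
  300 → container 6 (new)  [load 300/500]
  150 → container 2  [load 500/500]
  450 → container 7 (new)  [load 450/500]
  275 → container 8 (new)  [load 275/500]
  150 → container 4  [load 475/500]
8 containers opened.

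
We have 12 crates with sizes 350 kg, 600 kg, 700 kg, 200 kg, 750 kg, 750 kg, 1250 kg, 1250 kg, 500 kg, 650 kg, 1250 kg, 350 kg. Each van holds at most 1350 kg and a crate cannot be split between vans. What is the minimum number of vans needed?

7

Total = 1250 + 1250 + 1250 + 750 + 750 + 700 + 650 + 600 + 500 + 350 + 350 + 200 = 8600 kg.
Lower bound: ⌈8600/1350⌉ = 7 vans.
A packing using 7 vans:
  van 1: 1250 = 1250
  van 2: 1250 = 1250
  van 3: 1250 = 1250
  van 4: 750 + 600 = 1350
  van 5: 750 + 500 = 1250
  van 6: 700 + 650 = 1350
  van 7: 350 + 350 + 200 = 900
This matches the lower bound, so 7 is optimal.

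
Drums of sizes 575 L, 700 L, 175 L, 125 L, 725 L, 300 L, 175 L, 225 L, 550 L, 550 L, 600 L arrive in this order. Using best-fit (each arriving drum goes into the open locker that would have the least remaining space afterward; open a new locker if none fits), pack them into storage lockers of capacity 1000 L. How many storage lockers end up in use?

6

  575 → locker 1 (new)  [load 575/1000]
  700 → locker 2 (new)  [load 700/1000]
  175 → locker 2  [load 875/1000]
  125 → locker 2  [load 1000/1000]
  725 → locker 3 (new)  [load 725/1000]
  300 → locker 1  [load 875/1000]
  175 → locker 3  [load 900/1000]
  225 → locker 4 (new)  [load 225/1000]
  550 → locker 4  [load 775/1000]
  550 → locker 5 (new)  [load 550/1000]
  600 → locker 6 (new)  [load 600/1000]
6 storage lockers opened.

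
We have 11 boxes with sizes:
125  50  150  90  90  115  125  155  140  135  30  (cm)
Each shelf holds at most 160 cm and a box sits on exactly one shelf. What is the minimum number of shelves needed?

Total = 155 + 150 + 140 + 135 + 125 + 125 + 115 + 90 + 90 + 50 + 30 = 1205 cm.
Lower bound: ⌈1205/160⌉ = 8 shelves.
Also, 9 boxes each exceed 80 cm, and no two of those can share a shelf, so at least 9 shelves are needed.
A packing using 9 shelves:
  shelf 1: 155 = 155
  shelf 2: 150 = 150
  shelf 3: 140 = 140
  shelf 4: 135 = 135
  shelf 5: 125 + 30 = 155
  shelf 6: 125 = 125
  shelf 7: 115 = 115
  shelf 8: 90 + 50 = 140
  shelf 9: 90 = 90
This matches the lower bound, so 9 is optimal.

9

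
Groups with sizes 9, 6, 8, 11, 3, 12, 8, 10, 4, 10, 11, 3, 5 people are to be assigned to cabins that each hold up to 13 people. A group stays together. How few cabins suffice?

9

Total = 12 + 11 + 11 + 10 + 10 + 9 + 8 + 8 + 6 + 5 + 4 + 3 + 3 = 100 people.
Lower bound: ⌈100/13⌉ = 8 cabins.
A packing using 9 cabins:
  cabin 1: 12 = 12
  cabin 2: 11 = 11
  cabin 3: 11 = 11
  cabin 4: 10 + 3 = 13
  cabin 5: 10 + 3 = 13
  cabin 6: 9 + 4 = 13
  cabin 7: 8 + 5 = 13
  cabin 8: 8 = 8
  cabin 9: 6 = 6
No arrangement into 8 cabins stays within capacity, so 9 is optimal.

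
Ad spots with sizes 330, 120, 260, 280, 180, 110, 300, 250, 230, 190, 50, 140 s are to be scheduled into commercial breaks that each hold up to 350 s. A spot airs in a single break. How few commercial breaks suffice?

8

Total = 330 + 300 + 280 + 260 + 250 + 230 + 190 + 180 + 140 + 120 + 110 + 50 = 2440 s.
Lower bound: ⌈2440/350⌉ = 7 commercial breaks.
Also, 8 ad spots each exceed 175 s, and no two of those can share a break, so at least 8 commercial breaks are needed.
A packing using 8 commercial breaks:
  break 1: 330 = 330
  break 2: 300 + 50 = 350
  break 3: 280 = 280
  break 4: 260 = 260
  break 5: 250 = 250
  break 6: 230 + 120 = 350
  break 7: 190 + 140 = 330
  break 8: 180 + 110 = 290
This matches the lower bound, so 8 is optimal.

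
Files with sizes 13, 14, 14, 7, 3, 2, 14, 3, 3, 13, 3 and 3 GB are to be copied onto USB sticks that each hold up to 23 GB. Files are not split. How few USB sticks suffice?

5

Total = 14 + 14 + 14 + 13 + 13 + 7 + 3 + 3 + 3 + 3 + 3 + 2 = 92 GB.
Lower bound: ⌈92/23⌉ = 4 USB sticks.
Also, 5 files each exceed 23/2 GB, and no two of those can share a USB stick, so at least 5 USB sticks are needed.
A packing using 5 USB sticks:
  USB stick 1: 14 + 7 + 2 = 23
  USB stick 2: 14 + 3 + 3 + 3 = 23
  USB stick 3: 14 + 3 + 3 = 20
  USB stick 4: 13 = 13
  USB stick 5: 13 = 13
This matches the lower bound, so 5 is optimal.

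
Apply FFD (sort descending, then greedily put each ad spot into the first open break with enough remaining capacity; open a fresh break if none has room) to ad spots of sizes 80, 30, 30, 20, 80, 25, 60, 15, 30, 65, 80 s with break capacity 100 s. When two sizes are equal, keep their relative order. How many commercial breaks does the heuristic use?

Sorted descending: 80, 80, 80, 65, 60, 30, 30, 30, 25, 20, 15.
  80 → break 1 (new)  [load 80/100]
  80 → break 2 (new)  [load 80/100]
  80 → break 3 (new)  [load 80/100]
  65 → break 4 (new)  [load 65/100]
  60 → break 5 (new)  [load 60/100]
  30 → break 4  [load 95/100]
  30 → break 5  [load 90/100]
  30 → break 6 (new)  [load 30/100]
  25 → break 6  [load 55/100]
  20 → break 1  [load 100/100]
  15 → break 2  [load 95/100]
6 commercial breaks opened.

6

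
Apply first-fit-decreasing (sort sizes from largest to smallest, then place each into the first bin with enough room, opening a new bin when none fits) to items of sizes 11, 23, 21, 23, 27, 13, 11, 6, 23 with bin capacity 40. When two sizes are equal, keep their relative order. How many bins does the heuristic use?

Sorted descending: 27, 23, 23, 23, 21, 13, 11, 11, 6.
  27 → bin 1 (new)  [load 27/40]
  23 → bin 2 (new)  [load 23/40]
  23 → bin 3 (new)  [load 23/40]
  23 → bin 4 (new)  [load 23/40]
  21 → bin 5 (new)  [load 21/40]
  13 → bin 1  [load 40/40]
  11 → bin 2  [load 34/40]
  11 → bin 3  [load 34/40]
  6 → bin 2  [load 40/40]
5 bins opened.

5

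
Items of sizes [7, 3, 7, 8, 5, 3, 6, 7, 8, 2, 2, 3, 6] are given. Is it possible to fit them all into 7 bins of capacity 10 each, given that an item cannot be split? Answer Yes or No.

Total = 67; ⌈67/10⌉ = 7.
The bound of 7 does not rule out 7, but exhaustive search shows no assignment into 7 bins of capacity 10 exists — the minimum is 8.

No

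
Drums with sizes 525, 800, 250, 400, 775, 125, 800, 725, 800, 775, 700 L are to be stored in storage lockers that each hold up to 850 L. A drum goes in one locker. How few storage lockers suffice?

9

Total = 800 + 800 + 800 + 775 + 775 + 725 + 700 + 525 + 400 + 250 + 125 = 6675 L.
Lower bound: ⌈6675/850⌉ = 8 storage lockers.
A packing using 9 storage lockers:
  locker 1: 800 = 800
  locker 2: 800 = 800
  locker 3: 800 = 800
  locker 4: 775 = 775
  locker 5: 775 = 775
  locker 6: 725 + 125 = 850
  locker 7: 700 = 700
  locker 8: 525 + 250 = 775
  locker 9: 400 = 400
No arrangement into 8 storage lockers stays within capacity, so 9 is optimal.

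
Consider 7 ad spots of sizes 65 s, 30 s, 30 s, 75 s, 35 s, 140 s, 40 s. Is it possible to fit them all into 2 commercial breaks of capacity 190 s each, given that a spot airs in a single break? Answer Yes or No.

Total = 415 s; ⌈415/190⌉ = 3.
At least 3 commercial breaks are required, but only 2 are allowed.

No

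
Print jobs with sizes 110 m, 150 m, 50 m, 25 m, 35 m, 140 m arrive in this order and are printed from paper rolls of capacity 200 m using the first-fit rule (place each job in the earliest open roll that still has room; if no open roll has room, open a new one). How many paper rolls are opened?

  110 → roll 1 (new)  [load 110/200]
  150 → roll 2 (new)  [load 150/200]
  50 → roll 1  [load 160/200]
  25 → roll 1  [load 185/200]
  35 → roll 2  [load 185/200]
  140 → roll 3 (new)  [load 140/200]
3 paper rolls opened.

3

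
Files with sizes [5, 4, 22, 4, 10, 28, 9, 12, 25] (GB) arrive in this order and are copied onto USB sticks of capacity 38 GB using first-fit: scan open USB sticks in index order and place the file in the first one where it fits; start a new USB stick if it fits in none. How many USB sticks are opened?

  5 → USB stick 1 (new)  [load 5/38]
  4 → USB stick 1  [load 9/38]
  22 → USB stick 1  [load 31/38]
  4 → USB stick 1  [load 35/38]
  10 → USB stick 2 (new)  [load 10/38]
  28 → USB stick 2  [load 38/38]
  9 → USB stick 3 (new)  [load 9/38]
  12 → USB stick 3  [load 21/38]
  25 → USB stick 4 (new)  [load 25/38]
4 USB sticks opened.

4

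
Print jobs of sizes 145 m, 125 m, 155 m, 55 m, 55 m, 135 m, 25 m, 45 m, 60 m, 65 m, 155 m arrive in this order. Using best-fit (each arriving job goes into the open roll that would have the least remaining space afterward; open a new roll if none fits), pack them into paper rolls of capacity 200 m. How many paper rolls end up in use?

6

  145 → roll 1 (new)  [load 145/200]
  125 → roll 2 (new)  [load 125/200]
  155 → roll 3 (new)  [load 155/200]
  55 → roll 1  [load 200/200]
  55 → roll 2  [load 180/200]
  135 → roll 4 (new)  [load 135/200]
  25 → roll 3  [load 180/200]
  45 → roll 4  [load 180/200]
  60 → roll 5 (new)  [load 60/200]
  65 → roll 5  [load 125/200]
  155 → roll 6 (new)  [load 155/200]
6 paper rolls opened.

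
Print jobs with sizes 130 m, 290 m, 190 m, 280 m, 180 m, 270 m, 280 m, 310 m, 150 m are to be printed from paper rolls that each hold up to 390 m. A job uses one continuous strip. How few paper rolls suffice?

Total = 310 + 290 + 280 + 280 + 270 + 190 + 180 + 150 + 130 = 2080 m.
Lower bound: ⌈2080/390⌉ = 6 paper rolls.
A packing using 7 paper rolls:
  roll 1: 310 = 310
  roll 2: 290 = 290
  roll 3: 280 = 280
  roll 4: 280 = 280
  roll 5: 270 = 270
  roll 6: 190 + 180 = 370
  roll 7: 150 + 130 = 280
No arrangement into 6 paper rolls stays within capacity, so 7 is optimal.

7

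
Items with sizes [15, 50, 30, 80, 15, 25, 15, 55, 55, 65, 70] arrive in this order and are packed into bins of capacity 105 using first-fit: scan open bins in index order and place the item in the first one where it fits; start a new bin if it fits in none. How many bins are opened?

6

  15 → bin 1 (new)  [load 15/105]
  50 → bin 1  [load 65/105]
  30 → bin 1  [load 95/105]
  80 → bin 2 (new)  [load 80/105]
  15 → bin 2  [load 95/105]
  25 → bin 3 (new)  [load 25/105]
  15 → bin 3  [load 40/105]
  55 → bin 3  [load 95/105]
  55 → bin 4 (new)  [load 55/105]
  65 → bin 5 (new)  [load 65/105]
  70 → bin 6 (new)  [load 70/105]
6 bins opened.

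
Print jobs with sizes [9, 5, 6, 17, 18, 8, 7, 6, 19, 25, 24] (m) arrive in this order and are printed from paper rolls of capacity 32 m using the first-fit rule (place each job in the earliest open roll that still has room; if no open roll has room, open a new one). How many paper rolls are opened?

  9 → roll 1 (new)  [load 9/32]
  5 → roll 1  [load 14/32]
  6 → roll 1  [load 20/32]
  17 → roll 2 (new)  [load 17/32]
  18 → roll 3 (new)  [load 18/32]
  8 → roll 1  [load 28/32]
  7 → roll 2  [load 24/32]
  6 → roll 2  [load 30/32]
  19 → roll 4 (new)  [load 19/32]
  25 → roll 5 (new)  [load 25/32]
  24 → roll 6 (new)  [load 24/32]
6 paper rolls opened.

6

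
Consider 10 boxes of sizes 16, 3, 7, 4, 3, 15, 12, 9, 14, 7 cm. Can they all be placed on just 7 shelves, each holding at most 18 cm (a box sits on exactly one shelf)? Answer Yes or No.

A valid assignment using 6 shelves:
  shelf 1: 16 = 16
  shelf 2: 15 + 3 = 18
  shelf 3: 14 + 4 = 18
  shelf 4: 12 + 3 = 15
  shelf 5: 9 + 7 = 16
  shelf 6: 7 = 7
That uses only 6 ≤ 7, so 7 shelves are enough.

Yes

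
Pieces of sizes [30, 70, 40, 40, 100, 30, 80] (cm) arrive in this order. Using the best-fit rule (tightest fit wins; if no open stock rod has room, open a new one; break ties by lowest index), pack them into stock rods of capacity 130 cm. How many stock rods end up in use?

  30 → stock rod 1 (new)  [load 30/130]
  70 → stock rod 1  [load 100/130]
  40 → stock rod 2 (new)  [load 40/130]
  40 → stock rod 2  [load 80/130]
  100 → stock rod 3 (new)  [load 100/130]
  30 → stock rod 1  [load 130/130]
  80 → stock rod 4 (new)  [load 80/130]
4 stock rods opened.

4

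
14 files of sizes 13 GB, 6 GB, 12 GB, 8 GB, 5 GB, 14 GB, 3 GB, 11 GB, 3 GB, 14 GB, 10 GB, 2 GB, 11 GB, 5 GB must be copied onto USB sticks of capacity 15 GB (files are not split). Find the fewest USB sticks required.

Total = 14 + 14 + 13 + 12 + 11 + 11 + 10 + 8 + 6 + 5 + 5 + 3 + 3 + 2 = 117 GB.
Lower bound: ⌈117/15⌉ = 8 USB sticks.
A packing using 9 USB sticks:
  USB stick 1: 14 = 14
  USB stick 2: 14 = 14
  USB stick 3: 13 + 2 = 15
  USB stick 4: 12 + 3 = 15
  USB stick 5: 11 + 3 = 14
  USB stick 6: 11 = 11
  USB stick 7: 10 + 5 = 15
  USB stick 8: 8 + 6 = 14
  USB stick 9: 5 = 5
No arrangement into 8 USB sticks stays within capacity, so 9 is optimal.

9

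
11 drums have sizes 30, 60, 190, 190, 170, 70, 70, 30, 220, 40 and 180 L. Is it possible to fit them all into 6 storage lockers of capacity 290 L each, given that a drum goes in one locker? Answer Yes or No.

A valid assignment using 5 storage lockers:
  locker 1: 220 + 70 = 290
  locker 2: 190 + 70 + 30 = 290
  locker 3: 190 + 60 + 40 = 290
  locker 4: 180 + 30 = 210
  locker 5: 170 = 170
That uses only 5 ≤ 6, so 6 storage lockers are enough.

Yes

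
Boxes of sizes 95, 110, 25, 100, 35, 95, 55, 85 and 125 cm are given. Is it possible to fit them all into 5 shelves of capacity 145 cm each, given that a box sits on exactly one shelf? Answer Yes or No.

Total = 725 cm; ⌈725/145⌉ = 5.
6 boxes each exceed half the capacity and cannot share a shelf, forcing at least 6 shelves.
At least 6 shelves are required, but only 5 are allowed.

No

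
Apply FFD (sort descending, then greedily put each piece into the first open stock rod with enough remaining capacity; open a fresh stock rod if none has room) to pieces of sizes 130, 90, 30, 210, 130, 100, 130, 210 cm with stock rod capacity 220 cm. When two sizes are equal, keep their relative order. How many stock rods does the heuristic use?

6

Sorted descending: 210, 210, 130, 130, 130, 100, 90, 30.
  210 → stock rod 1 (new)  [load 210/220]
  210 → stock rod 2 (new)  [load 210/220]
  130 → stock rod 3 (new)  [load 130/220]
  130 → stock rod 4 (new)  [load 130/220]
  130 → stock rod 5 (new)  [load 130/220]
  100 → stock rod 6 (new)  [load 100/220]
  90 → stock rod 3  [load 220/220]
  30 → stock rod 4  [load 160/220]
6 stock rods opened.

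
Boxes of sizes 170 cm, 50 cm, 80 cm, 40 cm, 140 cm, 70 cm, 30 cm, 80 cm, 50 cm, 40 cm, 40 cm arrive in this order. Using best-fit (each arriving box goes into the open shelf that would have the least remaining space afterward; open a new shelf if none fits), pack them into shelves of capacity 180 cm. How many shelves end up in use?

  170 → shelf 1 (new)  [load 170/180]
  50 → shelf 2 (new)  [load 50/180]
  80 → shelf 2  [load 130/180]
  40 → shelf 2  [load 170/180]
  140 → shelf 3 (new)  [load 140/180]
  70 → shelf 4 (new)  [load 70/180]
  30 → shelf 3  [load 170/180]
  80 → shelf 4  [load 150/180]
  50 → shelf 5 (new)  [load 50/180]
  40 → shelf 5  [load 90/180]
  40 → shelf 5  [load 130/180]
5 shelves opened.

5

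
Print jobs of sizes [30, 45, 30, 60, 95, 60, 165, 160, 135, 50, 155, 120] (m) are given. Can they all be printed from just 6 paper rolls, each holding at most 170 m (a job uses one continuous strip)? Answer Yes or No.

Total = 1105 m; ⌈1105/170⌉ = 7.
At least 7 paper rolls are required, but only 6 are allowed.

No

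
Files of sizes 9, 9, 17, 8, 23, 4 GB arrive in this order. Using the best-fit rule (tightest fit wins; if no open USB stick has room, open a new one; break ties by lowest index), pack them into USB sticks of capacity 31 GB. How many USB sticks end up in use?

3

  9 → USB stick 1 (new)  [load 9/31]
  9 → USB stick 1  [load 18/31]
  17 → USB stick 2 (new)  [load 17/31]
  8 → USB stick 1  [load 26/31]
  23 → USB stick 3 (new)  [load 23/31]
  4 → USB stick 1  [load 30/31]
3 USB sticks opened.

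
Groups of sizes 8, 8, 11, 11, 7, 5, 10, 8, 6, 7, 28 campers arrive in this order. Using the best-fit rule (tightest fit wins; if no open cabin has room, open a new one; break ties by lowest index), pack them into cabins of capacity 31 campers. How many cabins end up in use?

4

  8 → cabin 1 (new)  [load 8/31]
  8 → cabin 1  [load 16/31]
  11 → cabin 1  [load 27/31]
  11 → cabin 2 (new)  [load 11/31]
  7 → cabin 2  [load 18/31]
  5 → cabin 2  [load 23/31]
  10 → cabin 3 (new)  [load 10/31]
  8 → cabin 2  [load 31/31]
  6 → cabin 3  [load 16/31]
  7 → cabin 3  [load 23/31]
  28 → cabin 4 (new)  [load 28/31]
4 cabins opened.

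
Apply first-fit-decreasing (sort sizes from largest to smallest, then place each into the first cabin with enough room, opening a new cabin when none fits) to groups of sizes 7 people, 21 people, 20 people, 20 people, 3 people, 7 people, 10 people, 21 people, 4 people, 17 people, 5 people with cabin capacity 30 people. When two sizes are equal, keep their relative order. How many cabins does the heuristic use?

5

Sorted descending: 21, 21, 20, 20, 17, 10, 7, 7, 5, 4, 3.
  21 → cabin 1 (new)  [load 21/30]
  21 → cabin 2 (new)  [load 21/30]
  20 → cabin 3 (new)  [load 20/30]
  20 → cabin 4 (new)  [load 20/30]
  17 → cabin 5 (new)  [load 17/30]
  10 → cabin 3  [load 30/30]
  7 → cabin 1  [load 28/30]
  7 → cabin 2  [load 28/30]
  5 → cabin 4  [load 25/30]
  4 → cabin 4  [load 29/30]
  3 → cabin 5  [load 20/30]
5 cabins opened.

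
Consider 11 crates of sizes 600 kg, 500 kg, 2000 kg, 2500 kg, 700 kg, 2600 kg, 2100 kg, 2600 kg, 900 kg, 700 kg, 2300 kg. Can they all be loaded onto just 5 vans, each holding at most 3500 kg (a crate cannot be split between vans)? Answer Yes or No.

Total = 17500 kg; ⌈17500/3500⌉ = 5.
6 crates each exceed half the capacity and cannot share a van, forcing at least 6 vans.
At least 6 vans are required, but only 5 are allowed.

No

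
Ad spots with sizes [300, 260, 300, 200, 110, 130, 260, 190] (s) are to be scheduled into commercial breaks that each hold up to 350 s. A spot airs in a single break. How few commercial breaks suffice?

6

Total = 300 + 300 + 260 + 260 + 200 + 190 + 130 + 110 = 1750 s.
Lower bound: ⌈1750/350⌉ = 5 commercial breaks.
Also, 6 ad spots each exceed 175 s, and no two of those can share a break, so at least 6 commercial breaks are needed.
A packing using 6 commercial breaks:
  break 1: 300 = 300
  break 2: 300 = 300
  break 3: 260 = 260
  break 4: 260 = 260
  break 5: 200 + 130 = 330
  break 6: 190 + 110 = 300
This matches the lower bound, so 6 is optimal.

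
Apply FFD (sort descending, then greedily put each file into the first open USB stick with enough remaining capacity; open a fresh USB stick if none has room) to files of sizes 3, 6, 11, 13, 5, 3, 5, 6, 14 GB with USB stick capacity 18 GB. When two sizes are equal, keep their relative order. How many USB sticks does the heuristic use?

Sorted descending: 14, 13, 11, 6, 6, 5, 5, 3, 3.
  14 → USB stick 1 (new)  [load 14/18]
  13 → USB stick 2 (new)  [load 13/18]
  11 → USB stick 3 (new)  [load 11/18]
  6 → USB stick 3  [load 17/18]
  6 → USB stick 4 (new)  [load 6/18]
  5 → USB stick 2  [load 18/18]
  5 → USB stick 4  [load 11/18]
  3 → USB stick 1  [load 17/18]
  3 → USB stick 4  [load 14/18]
4 USB sticks opened.

4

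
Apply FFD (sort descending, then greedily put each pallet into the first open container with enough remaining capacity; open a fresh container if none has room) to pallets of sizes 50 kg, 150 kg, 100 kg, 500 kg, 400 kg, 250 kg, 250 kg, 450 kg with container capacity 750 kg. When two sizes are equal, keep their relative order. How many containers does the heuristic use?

3

Sorted descending: 500, 450, 400, 250, 250, 150, 100, 50.
  500 → container 1 (new)  [load 500/750]
  450 → container 2 (new)  [load 450/750]
  400 → container 3 (new)  [load 400/750]
  250 → container 1  [load 750/750]
  250 → container 2  [load 700/750]
  150 → container 3  [load 550/750]
  100 → container 3  [load 650/750]
  50 → container 2  [load 750/750]
3 containers opened.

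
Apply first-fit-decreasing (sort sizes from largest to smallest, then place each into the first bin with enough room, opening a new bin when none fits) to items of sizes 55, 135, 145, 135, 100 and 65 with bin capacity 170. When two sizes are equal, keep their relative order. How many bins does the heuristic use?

5

Sorted descending: 145, 135, 135, 100, 65, 55.
  145 → bin 1 (new)  [load 145/170]
  135 → bin 2 (new)  [load 135/170]
  135 → bin 3 (new)  [load 135/170]
  100 → bin 4 (new)  [load 100/170]
  65 → bin 4  [load 165/170]
  55 → bin 5 (new)  [load 55/170]
5 bins opened.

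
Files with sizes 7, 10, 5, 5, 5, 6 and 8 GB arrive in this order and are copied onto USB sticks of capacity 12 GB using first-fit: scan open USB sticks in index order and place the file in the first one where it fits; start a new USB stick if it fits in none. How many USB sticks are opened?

5

  7 → USB stick 1 (new)  [load 7/12]
  10 → USB stick 2 (new)  [load 10/12]
  5 → USB stick 1  [load 12/12]
  5 → USB stick 3 (new)  [load 5/12]
  5 → USB stick 3  [load 10/12]
  6 → USB stick 4 (new)  [load 6/12]
  8 → USB stick 5 (new)  [load 8/12]
5 USB sticks opened.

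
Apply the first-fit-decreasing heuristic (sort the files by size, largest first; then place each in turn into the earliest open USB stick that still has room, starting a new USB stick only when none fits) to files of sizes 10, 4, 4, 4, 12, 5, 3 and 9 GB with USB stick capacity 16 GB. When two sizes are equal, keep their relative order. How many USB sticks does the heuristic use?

4

Sorted descending: 12, 10, 9, 5, 4, 4, 4, 3.
  12 → USB stick 1 (new)  [load 12/16]
  10 → USB stick 2 (new)  [load 10/16]
  9 → USB stick 3 (new)  [load 9/16]
  5 → USB stick 2  [load 15/16]
  4 → USB stick 1  [load 16/16]
  4 → USB stick 3  [load 13/16]
  4 → USB stick 4 (new)  [load 4/16]
  3 → USB stick 3  [load 16/16]
4 USB sticks opened.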